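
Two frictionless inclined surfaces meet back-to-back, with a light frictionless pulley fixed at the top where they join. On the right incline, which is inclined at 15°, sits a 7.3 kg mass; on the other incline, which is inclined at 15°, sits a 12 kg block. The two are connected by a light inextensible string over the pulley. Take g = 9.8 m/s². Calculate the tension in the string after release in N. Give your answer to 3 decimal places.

Resolve each weight along its own incline: the 7.3 kg mass has component 7.3 × 9.8 × sin 15° = 18.516 N down its slope, and the 12 kg mass has 12 × 9.8 × sin 15° = 30.437 N down its slope.
The 12 kg side's 30.437 N exceeds the other side's 18.516 N, so that mass slides down and the 7.3 kg mass slides up. Taking that direction as positive, Newton's second law for the whole system gives 30.437 − 18.516 = (7.3 + 12) a, so a = 11.921 / 19.3 = 0.6177 m/s².
For the 7.3 kg mass (up-slope positive): T − 18.516 = 7.3 × 0.6177, so T = 23.025 N.

23.025 N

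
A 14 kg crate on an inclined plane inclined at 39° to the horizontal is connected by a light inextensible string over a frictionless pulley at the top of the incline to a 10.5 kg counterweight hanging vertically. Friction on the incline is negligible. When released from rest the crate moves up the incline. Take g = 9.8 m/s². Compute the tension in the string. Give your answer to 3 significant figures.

For the crate on the incline: the weight component along the slope is m₁g sin 39° = 14 × 9.8 × 0.6293 = 86.340 N and the normal force is N = m₁g cos 39° = 106.624 N.
Newton's second law for the crate (up-slope positive): T − 86.340 = 14 a. For the hanging counterweight (downward positive): 10.5 × 9.8 − T = 10.5 a.
Adding the two equations eliminates T: 16.560 = 24.5 a, so a = 0.6759 m/s².
Then from the hanging counterweight's equation, T = 10.5 × (9.8 − 0.6759) = 95.803 N.

95.8 N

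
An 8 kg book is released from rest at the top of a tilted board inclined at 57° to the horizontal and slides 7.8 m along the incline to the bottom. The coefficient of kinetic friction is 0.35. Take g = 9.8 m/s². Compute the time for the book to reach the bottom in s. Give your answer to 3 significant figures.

The weight component along the incline is mg sin 57° = 65.752 N and the normal force is N = mg cos 57° = 42.700 N.
Friction up the slope is f = μN = 0.35 × 42.700 = 14.945 N, so the net downslope force is 65.752 − 14.945 = 50.807 N and a = 50.807 / 8 = 6.3509 m/s².
Starting from rest, L = ½at², so t = √(2L/a) = √(2 × 7.8 / 6.3509) = 1.5673 s.

1.57 s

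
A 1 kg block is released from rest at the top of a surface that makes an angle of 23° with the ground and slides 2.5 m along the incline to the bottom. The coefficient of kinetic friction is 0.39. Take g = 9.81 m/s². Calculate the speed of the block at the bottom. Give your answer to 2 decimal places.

1.25 m/s

The weight component along the incline is mg sin 23° = 3.833 N and the normal force is N = mg cos 23° = 9.030 N.
Friction up the slope is f = μN = 0.39 × 9.030 = 3.522 N, so the net downslope force is 3.833 − 3.522 = 0.311 N and a = 0.311 / 1 = 0.3110 m/s².
Starting from rest over a distance of 2.5 m, v² = 2aL = 2 × 0.3110 × 2.5 = 1.5550, so v = 1.2470 m/s.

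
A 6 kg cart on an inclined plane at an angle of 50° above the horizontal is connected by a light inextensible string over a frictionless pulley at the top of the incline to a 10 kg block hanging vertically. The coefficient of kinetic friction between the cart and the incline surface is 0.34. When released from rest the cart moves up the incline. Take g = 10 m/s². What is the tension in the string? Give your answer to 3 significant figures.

For the cart on the incline: the weight component along the slope is m₁g sin 50° = 6 × 10 × 0.7660 = 45.960 N and the normal force is N = m₁g cos 50° = 38.567 N.
Kinetic friction opposes the cart's motion up the incline: f = μN = 0.34 × 38.567 = 13.113 N acting down the slope.
Newton's second law for the cart (up-slope positive): T − 45.960 − 13.113 = 6 a. For the hanging block (downward positive): 10 × 10 − T = 10 a.
Adding the two equations eliminates T: 40.927 = 16 a, so a = 2.5579 m/s².
Then from the hanging block's equation, T = 10 × (10 − 2.5579) = 74.421 N.

74.4 N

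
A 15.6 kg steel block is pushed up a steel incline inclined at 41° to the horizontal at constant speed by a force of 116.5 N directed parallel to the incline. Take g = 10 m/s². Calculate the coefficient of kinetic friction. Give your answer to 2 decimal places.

At constant speed ΣF = 0 along the incline. The applied 116.5 N acts up the slope; the weight component mg sin 41° = 102.345 N and kinetic friction μN both act down the slope.
So 116.5 = 102.345 + μ × 117.735, giving μ = (116.5 − 102.345) / 117.735 = 0.1202.

0.12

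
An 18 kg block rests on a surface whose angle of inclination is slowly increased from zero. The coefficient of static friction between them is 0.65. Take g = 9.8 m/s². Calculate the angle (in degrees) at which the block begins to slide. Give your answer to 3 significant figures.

33.0°

At the threshold of sliding, static friction is at its maximum μ_s N and exactly balances the weight component along the incline: mg sin θ = μ_s mg cos θ.
Hence tan θ = μ_s = 0.65, so θ = arctan(0.65) = 33.0239°.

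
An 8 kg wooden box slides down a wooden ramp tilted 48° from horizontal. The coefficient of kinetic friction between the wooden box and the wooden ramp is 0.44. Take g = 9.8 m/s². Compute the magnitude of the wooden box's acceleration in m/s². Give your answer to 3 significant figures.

Resolving the weight along the incline: the component pulling the wooden box down the slope is mg sin 48° = 8 × 9.8 × 0.7431 = 58.259 N, and the normal force is N = mg cos 48° = 8 × 9.8 × 0.6691 = 52.457 N.
Kinetic friction acts up the slope with magnitude f = μN = 0.44 × 52.457 = 23.081 N.
Net force along the incline is 58.259 − 23.081 = 35.178 N, so a = 35.178 / 8 = 4.3972 m/s².

4.40 m/s²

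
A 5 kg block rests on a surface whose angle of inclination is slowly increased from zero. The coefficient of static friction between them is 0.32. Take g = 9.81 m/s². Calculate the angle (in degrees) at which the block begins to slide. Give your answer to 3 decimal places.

17.745°

At the threshold of sliding, static friction is at its maximum μ_s N and exactly balances the weight component along the incline: mg sin θ = μ_s mg cos θ.
Hence tan θ = μ_s = 0.32, so θ = arctan(0.32) = 17.7447°.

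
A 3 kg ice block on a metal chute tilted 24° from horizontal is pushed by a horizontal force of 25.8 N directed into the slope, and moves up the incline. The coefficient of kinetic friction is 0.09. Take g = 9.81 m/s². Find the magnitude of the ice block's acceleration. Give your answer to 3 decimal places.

The horizontal push has components F cos 24° = 25.8 × 0.9135 = 23.568 N up the incline and F sin 24° = 25.8 × 0.4067 = 10.493 N pressing into the surface.
The normal force is therefore N = mg cos 24° + F sin 24° = 26.884 + 10.493 = 37.377 N, and kinetic friction down the slope is μN = 0.09 × 37.377 = 3.364 N.
Along the incline: F cos 24° − mg sin 24° − μN = ma, so 23.568 − 11.969 − 3.364 = 3 a, giving a = 2.7450 m/s².

2.745 m/s²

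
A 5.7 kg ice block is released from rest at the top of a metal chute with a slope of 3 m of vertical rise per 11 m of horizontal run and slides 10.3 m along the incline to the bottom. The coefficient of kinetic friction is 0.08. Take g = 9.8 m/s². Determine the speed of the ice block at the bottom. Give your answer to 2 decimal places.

The weight component along the incline is mg sin 15.26° = 14.698 N and the normal force is N = mg cos 15.26° = 53.892 N.
Friction up the slope is f = μN = 0.08 × 53.892 = 4.311 N, so the net downslope force is 14.698 − 4.311 = 10.387 N and a = 10.387 / 5.7 = 1.8223 m/s².
Starting from rest over a distance of 10.3 m, v² = 2aL = 2 × 1.8223 × 10.3 = 37.5394, so v = 6.1269 m/s.

6.13 m/s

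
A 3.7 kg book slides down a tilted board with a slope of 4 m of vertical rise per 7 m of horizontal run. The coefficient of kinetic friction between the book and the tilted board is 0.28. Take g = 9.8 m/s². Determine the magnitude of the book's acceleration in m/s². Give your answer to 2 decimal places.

2.48 m/s²

Resolving the weight along the incline: the component pulling the book down the slope is mg sin 29.74° = 3.7 × 9.8 × 0.4961 = 17.989 N, and the normal force is N = mg cos 29.74° = 3.7 × 9.8 × 0.8682 = 31.481 N.
Kinetic friction acts up the slope with magnitude f = μN = 0.28 × 31.481 = 8.815 N.
Net force along the incline is 17.989 − 8.815 = 9.174 N, so a = 9.174 / 3.7 = 2.4795 m/s².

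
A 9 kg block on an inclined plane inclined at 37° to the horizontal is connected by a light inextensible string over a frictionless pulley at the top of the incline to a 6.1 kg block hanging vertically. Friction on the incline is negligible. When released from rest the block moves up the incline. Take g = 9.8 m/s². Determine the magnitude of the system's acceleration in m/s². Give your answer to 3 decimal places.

For the block on the incline: the weight component along the slope is m₁g sin 37° = 9 × 9.8 × 0.6018 = 53.079 N and the normal force is N = m₁g cos 37° = 70.440 N.
Newton's second law for the block (up-slope positive): T − 53.079 = 9 a. For the hanging block (downward positive): 6.1 × 9.8 − T = 6.1 a.
Adding the two equations eliminates T: 6.701 = 15.1 a, so a = 0.4438 m/s².

0.444 m/s²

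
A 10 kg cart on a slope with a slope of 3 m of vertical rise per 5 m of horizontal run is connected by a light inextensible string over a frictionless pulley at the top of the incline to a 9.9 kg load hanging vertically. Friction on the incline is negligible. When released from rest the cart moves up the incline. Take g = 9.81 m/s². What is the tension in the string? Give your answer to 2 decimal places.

For the cart on the incline: the weight component along the slope is m₁g sin 30.96° = 10 × 9.81 × 0.5145 = 50.472 N and the normal force is N = m₁g cos 30.96° = 84.120 N.
Newton's second law for the cart (up-slope positive): T − 50.472 = 10 a. For the hanging load (downward positive): 9.9 × 9.81 − T = 9.9 a.
Adding the two equations eliminates T: 46.647 = 19.9 a, so a = 2.3441 m/s².
Then from the hanging load's equation, T = 9.9 × (9.81 − 2.3441) = 73.912 N.

73.91 N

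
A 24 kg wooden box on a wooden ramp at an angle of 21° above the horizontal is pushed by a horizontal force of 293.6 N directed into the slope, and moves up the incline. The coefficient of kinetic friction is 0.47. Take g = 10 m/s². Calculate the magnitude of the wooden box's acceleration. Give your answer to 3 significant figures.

The horizontal push has components F cos 21° = 293.6 × 0.9336 = 274.105 N up the incline and F sin 21° = 293.6 × 0.3584 = 105.226 N pressing into the surface.
The normal force is therefore N = mg cos 21° + F sin 21° = 224.064 + 105.226 = 329.290 N, and kinetic friction down the slope is μN = 0.47 × 329.290 = 154.766 N.
Along the incline: F cos 21° − mg sin 21° − μN = ma, so 274.105 − 86.016 − 154.766 = 24 a, giving a = 1.3885 m/s².

1.39 m/s²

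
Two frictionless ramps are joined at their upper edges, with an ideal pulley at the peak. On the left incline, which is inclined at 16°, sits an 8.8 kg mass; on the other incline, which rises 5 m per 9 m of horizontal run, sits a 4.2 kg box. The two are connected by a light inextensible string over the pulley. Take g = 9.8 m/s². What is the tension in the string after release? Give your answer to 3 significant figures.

Resolve each weight along its own incline: the 8.8 kg mass has component 8.8 × 9.8 × sin 16° = 23.771 N down its slope, and the 4.2 kg mass has 4.2 × 9.8 × sin 29.05° = 19.989 N down its slope.
The 8.8 kg side's 23.771 N exceeds the other side's 19.989 N, so that mass slides down and the 4.2 kg mass slides up. Taking that direction as positive, Newton's second law for the whole system gives 23.771 − 19.989 = (8.8 + 4.2) a, so a = 3.782 / 13 = 0.2909 m/s².
For the 4.2 kg mass (up-slope positive): T − 19.989 = 4.2 × 0.2909, so T = 21.211 N.

21.2 N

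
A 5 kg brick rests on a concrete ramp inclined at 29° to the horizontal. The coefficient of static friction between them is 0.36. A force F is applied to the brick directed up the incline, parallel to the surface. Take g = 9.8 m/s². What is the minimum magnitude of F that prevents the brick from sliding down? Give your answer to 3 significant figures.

8.33 N

The normal force is N = mg cos 29° = 42.856 N. With F at its minimum the brick is on the verge of sliding down, so static friction is at its maximum μ_s N = 0.36 × 42.856 = 15.428 N and acts up the slope.
Equilibrium along the incline: F + μ_s N = mg sin 29°, so F = 23.756 − 15.428 = 8.328 N.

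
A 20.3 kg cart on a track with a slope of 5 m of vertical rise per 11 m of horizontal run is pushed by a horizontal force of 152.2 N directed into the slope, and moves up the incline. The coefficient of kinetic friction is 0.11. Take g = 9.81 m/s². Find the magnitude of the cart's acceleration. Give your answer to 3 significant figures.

1.44 m/s²

The horizontal push has components F cos 24.44° = 152.2 × 0.9104 = 138.563 N up the incline and F sin 24.44° = 152.2 × 0.4138 = 62.980 N pressing into the surface.
The normal force is therefore N = mg cos 24.44° + F sin 24.44° = 181.300 + 62.980 = 244.280 N, and kinetic friction down the slope is μN = 0.11 × 244.280 = 26.871 N.
Along the incline: F cos 24.44° − mg sin 24.44° − μN = ma, so 138.563 − 82.405 − 26.871 = 20.3 a, giving a = 1.4427 m/s².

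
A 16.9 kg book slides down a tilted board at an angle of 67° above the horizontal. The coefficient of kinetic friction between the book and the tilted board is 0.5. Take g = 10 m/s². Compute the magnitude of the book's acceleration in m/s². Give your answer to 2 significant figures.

7.3 m/s²

Resolving the weight along the incline: the component pulling the book down the slope is mg sin 67° = 16.9 × 10 × 0.9205 = 155.565 N, and the normal force is N = mg cos 67° = 16.9 × 10 × 0.3907 = 66.028 N.
Kinetic friction acts up the slope with magnitude f = μN = 0.5 × 66.028 = 33.014 N.
Net force along the incline is 155.565 − 33.014 = 122.551 N, so a = 122.551 / 16.9 = 7.2515 m/s².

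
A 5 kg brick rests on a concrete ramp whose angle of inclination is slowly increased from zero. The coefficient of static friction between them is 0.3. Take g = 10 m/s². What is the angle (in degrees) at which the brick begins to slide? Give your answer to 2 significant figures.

At the threshold of sliding, static friction is at its maximum μ_s N and exactly balances the weight component along the incline: mg sin θ = μ_s mg cos θ.
Hence tan θ = μ_s = 0.3, so θ = arctan(0.3) = 16.6992°.

17°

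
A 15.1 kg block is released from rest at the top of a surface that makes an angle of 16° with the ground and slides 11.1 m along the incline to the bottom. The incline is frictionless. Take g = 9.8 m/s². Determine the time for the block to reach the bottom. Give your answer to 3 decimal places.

The weight component along the incline is mg sin 16° = 40.789 N and the normal force is N = mg cos 16° = 142.248 N.
With no friction, a = g sin 16° = 2.7012 m/s².
Starting from rest, L = ½at², so t = √(2L/a) = √(2 × 11.1 / 2.7012) = 2.8668 s.

2.867 s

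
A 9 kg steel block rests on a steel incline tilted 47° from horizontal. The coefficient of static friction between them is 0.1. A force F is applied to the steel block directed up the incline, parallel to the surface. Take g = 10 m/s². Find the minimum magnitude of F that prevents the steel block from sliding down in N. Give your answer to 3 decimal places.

59.684 N

The normal force is N = mg cos 47° = 61.380 N. With F at its minimum the steel block is on the verge of sliding down, so static friction is at its maximum μ_s N = 0.1 × 61.380 = 6.138 N and acts up the slope.
Equilibrium along the incline: F + μ_s N = mg sin 47°, so F = 65.822 − 6.138 = 59.684 N.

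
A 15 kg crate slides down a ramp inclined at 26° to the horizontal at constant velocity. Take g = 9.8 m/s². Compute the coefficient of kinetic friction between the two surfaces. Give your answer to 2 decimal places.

At constant velocity the net force along the incline is zero: mg sin 26° = μ mg cos 26°.
So μ = tan 26° = 0.4384 / 0.8988 = 0.4878.

0.49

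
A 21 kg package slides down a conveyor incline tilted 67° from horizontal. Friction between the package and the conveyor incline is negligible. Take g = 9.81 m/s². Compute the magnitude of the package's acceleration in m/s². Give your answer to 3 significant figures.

9.03 m/s²

Resolving the weight along the incline: the component pulling the package down the slope is mg sin 67° = 21 × 9.81 × 0.9205 = 189.632 N, and the normal force is N = mg cos 67° = 21 × 9.81 × 0.3907 = 80.488 N.
With no friction the net force along the incline is 189.632 N, so a = g sin 67° = 189.632 / 21 = 9.0301 m/s².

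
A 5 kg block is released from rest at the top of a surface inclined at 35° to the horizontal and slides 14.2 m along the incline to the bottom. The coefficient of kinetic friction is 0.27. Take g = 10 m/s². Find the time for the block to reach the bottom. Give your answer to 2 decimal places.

The weight component along the incline is mg sin 35° = 28.679 N and the normal force is N = mg cos 35° = 40.958 N.
Friction up the slope is f = μN = 0.27 × 40.958 = 11.059 N, so the net downslope force is 28.679 − 11.059 = 17.620 N and a = 17.620 / 5 = 3.5240 m/s².
Starting from rest, L = ½at², so t = √(2L/a) = √(2 × 14.2 / 3.5240) = 2.8388 s.

2.84 s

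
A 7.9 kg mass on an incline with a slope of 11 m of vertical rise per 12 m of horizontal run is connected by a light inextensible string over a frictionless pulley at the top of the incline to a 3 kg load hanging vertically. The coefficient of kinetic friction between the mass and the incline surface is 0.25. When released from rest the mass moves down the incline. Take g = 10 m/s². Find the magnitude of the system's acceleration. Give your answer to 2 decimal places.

For the mass on the incline: the weight component along the slope is m₁g sin 42.51° = 7.9 × 10 × 0.6757 = 53.380 N and the normal force is N = m₁g cos 42.51° = 58.235 N.
Kinetic friction opposes the mass's motion down the incline: f = μN = 0.25 × 58.235 = 14.559 N acting up the slope.
Newton's second law for the mass (down-slope positive): 53.380 − 14.559 − T = 7.9 a. For the hanging load (upward positive): T − 3 × 10 = 3 a.
Adding the two equations eliminates T: 8.821 = 10.9 a, so a = 0.8093 m/s².

0.81 m/s²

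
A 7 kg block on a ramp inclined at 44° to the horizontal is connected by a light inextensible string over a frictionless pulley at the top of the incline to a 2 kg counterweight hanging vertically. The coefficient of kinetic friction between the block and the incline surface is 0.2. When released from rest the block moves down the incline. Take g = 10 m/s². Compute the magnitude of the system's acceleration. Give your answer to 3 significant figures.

For the block on the incline: the weight component along the slope is m₁g sin 44° = 7 × 10 × 0.6947 = 48.629 N and the normal force is N = m₁g cos 44° = 50.354 N.
Kinetic friction opposes the block's motion down the incline: f = μN = 0.2 × 50.354 = 10.071 N acting up the slope.
Newton's second law for the block (down-slope positive): 48.629 − 10.071 − T = 7 a. For the hanging counterweight (upward positive): T − 2 × 10 = 2 a.
Adding the two equations eliminates T: 18.558 = 9 a, so a = 2.0620 m/s².

2.06 m/s²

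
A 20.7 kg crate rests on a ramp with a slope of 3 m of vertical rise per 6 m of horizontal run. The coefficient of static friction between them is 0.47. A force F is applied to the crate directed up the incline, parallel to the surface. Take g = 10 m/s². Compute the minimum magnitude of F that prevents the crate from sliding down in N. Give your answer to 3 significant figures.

The normal force is N = mg cos 26.57° = 185.146 N. With F at its minimum the crate is on the verge of sliding down, so static friction is at its maximum μ_s N = 0.47 × 185.146 = 87.019 N and acts up the slope.
Equilibrium along the incline: F + μ_s N = mg sin 26.57°, so F = 92.573 − 87.019 = 5.554 N.

5.55 N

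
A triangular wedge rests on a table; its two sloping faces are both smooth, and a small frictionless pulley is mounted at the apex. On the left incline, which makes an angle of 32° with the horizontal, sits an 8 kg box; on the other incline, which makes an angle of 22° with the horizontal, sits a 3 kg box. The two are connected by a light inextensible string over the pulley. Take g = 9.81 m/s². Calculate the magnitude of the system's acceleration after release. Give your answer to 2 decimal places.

2.78 m/s²

Resolve each weight along its own incline: the 8 kg mass has component 8 × 9.81 × sin 32° = 41.588 N down its slope, and the 3 kg mass has 3 × 9.81 × sin 22° = 11.025 N down its slope.
The 8 kg side's 41.588 N exceeds the other side's 11.025 N, so that mass slides down and the 3 kg mass slides up. Taking that direction as positive, Newton's second law for the whole system gives 41.588 − 11.025 = (8 + 3) a, so a = 30.563 / 11 = 2.7785 m/s².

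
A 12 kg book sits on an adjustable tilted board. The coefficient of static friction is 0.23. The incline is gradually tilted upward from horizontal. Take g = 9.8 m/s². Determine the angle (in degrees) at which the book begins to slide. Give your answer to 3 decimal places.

At the threshold of sliding, static friction is at its maximum μ_s N and exactly balances the weight component along the incline: mg sin θ = μ_s mg cos θ.
Hence tan θ = μ_s = 0.23, so θ = arctan(0.23) = 12.9528°.

12.953°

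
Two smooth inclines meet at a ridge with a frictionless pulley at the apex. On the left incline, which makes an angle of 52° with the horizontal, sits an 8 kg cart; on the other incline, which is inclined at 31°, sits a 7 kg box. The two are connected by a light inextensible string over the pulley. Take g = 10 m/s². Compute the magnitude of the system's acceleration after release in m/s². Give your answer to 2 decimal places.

Resolve each weight along its own incline: the 8 kg mass has component 8 × 10 × sin 52° = 63.041 N down its slope, and the 7 kg mass has 7 × 10 × sin 31° = 36.053 N down its slope.
The 8 kg side's 63.041 N exceeds the other side's 36.053 N, so that mass slides down and the 7 kg mass slides up. Taking that direction as positive, Newton's second law for the whole system gives 63.041 − 36.053 = (8 + 7) a, so a = 26.988 / 15 = 1.7992 m/s².

1.80 m/s²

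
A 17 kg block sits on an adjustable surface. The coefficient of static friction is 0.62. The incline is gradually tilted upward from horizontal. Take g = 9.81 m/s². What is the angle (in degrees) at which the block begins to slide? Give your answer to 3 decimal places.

31.799°

At the threshold of sliding, static friction is at its maximum μ_s N and exactly balances the weight component along the incline: mg sin θ = μ_s mg cos θ.
Hence tan θ = μ_s = 0.62, so θ = arctan(0.62) = 31.7989°.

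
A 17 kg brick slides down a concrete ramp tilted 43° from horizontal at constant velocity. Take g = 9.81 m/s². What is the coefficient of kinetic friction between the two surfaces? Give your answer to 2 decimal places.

At constant velocity the net force along the incline is zero: mg sin 43° = μ mg cos 43°.
So μ = tan 43° = 0.6820 / 0.7314 = 0.9325.

0.93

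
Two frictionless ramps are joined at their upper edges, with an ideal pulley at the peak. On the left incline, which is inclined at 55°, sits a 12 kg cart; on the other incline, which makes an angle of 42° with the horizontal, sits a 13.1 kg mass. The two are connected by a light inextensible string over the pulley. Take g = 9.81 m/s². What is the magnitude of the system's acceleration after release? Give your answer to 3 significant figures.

0.416 m/s²

Resolve each weight along its own incline: the 12 kg mass has component 12 × 9.81 × sin 55° = 96.431 N down its slope, and the 13.1 kg mass has 13.1 × 9.81 × sin 42° = 85.991 N down its slope.
The 12 kg side's 96.431 N exceeds the other side's 85.991 N, so that mass slides down and the 13.1 kg mass slides up. Taking that direction as positive, Newton's second law for the whole system gives 96.431 − 85.991 = (12 + 13.1) a, so a = 10.440 / 25.1 = 0.4159 m/s².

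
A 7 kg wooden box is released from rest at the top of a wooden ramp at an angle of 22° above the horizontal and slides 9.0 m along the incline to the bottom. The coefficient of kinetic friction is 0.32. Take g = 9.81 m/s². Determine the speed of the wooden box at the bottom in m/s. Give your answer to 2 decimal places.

3.71 m/s

The weight component along the incline is mg sin 22° = 25.724 N and the normal force is N = mg cos 22° = 63.670 N.
Friction up the slope is f = μN = 0.32 × 63.670 = 20.374 N, so the net downslope force is 25.724 − 20.374 = 5.350 N and a = 5.350 / 7 = 0.7643 m/s².
Starting from rest over a distance of 9.0 m, v² = 2aL = 2 × 0.7643 × 9.0 = 13.7574, so v = 3.7091 m/s.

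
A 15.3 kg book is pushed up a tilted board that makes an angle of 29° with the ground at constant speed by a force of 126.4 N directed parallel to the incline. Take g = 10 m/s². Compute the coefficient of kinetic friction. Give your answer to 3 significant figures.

0.390

At constant speed ΣF = 0 along the incline. The applied 126.4 N acts up the slope; the weight component mg sin 29° = 74.176 N and kinetic friction μN both act down the slope.
So 126.4 = 74.176 + μ × 133.817, giving μ = (126.4 − 74.176) / 133.817 = 0.3903.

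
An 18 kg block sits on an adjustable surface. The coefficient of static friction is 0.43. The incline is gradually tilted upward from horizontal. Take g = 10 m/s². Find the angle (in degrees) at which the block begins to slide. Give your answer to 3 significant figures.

23.3°

At the threshold of sliding, static friction is at its maximum μ_s N and exactly balances the weight component along the incline: mg sin θ = μ_s mg cos θ.
Hence tan θ = μ_s = 0.43, so θ = arctan(0.43) = 23.2677°.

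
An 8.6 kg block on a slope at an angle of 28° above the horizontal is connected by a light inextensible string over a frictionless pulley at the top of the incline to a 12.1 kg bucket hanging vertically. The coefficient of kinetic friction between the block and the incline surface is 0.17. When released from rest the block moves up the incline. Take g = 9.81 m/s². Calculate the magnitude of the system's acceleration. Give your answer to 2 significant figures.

For the block on the incline: the weight component along the slope is m₁g sin 28° = 8.6 × 9.81 × 0.4695 = 39.610 N and the normal force is N = m₁g cos 28° = 74.491 N.
Kinetic friction opposes the block's motion up the incline: f = μN = 0.17 × 74.491 = 12.663 N acting down the slope.
Newton's second law for the block (up-slope positive): T − 39.610 − 12.663 = 8.6 a. For the hanging bucket (downward positive): 12.1 × 9.81 − T = 12.1 a.
Adding the two equations eliminates T: 66.428 = 20.7 a, so a = 3.2091 m/s².

3.2 m/s²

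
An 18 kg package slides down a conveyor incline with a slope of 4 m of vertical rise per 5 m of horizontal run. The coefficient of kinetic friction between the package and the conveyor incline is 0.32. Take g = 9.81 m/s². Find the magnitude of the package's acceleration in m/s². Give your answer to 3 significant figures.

3.68 m/s²

Resolving the weight along the incline: the component pulling the package down the slope is mg sin 38.66° = 18 × 9.81 × 0.6247 = 110.310 N, and the normal force is N = mg cos 38.66° = 18 × 9.81 × 0.7809 = 137.891 N.
Kinetic friction acts up the slope with magnitude f = μN = 0.32 × 137.891 = 44.125 N.
Net force along the incline is 110.310 − 44.125 = 66.185 N, so a = 66.185 / 18 = 3.6769 m/s².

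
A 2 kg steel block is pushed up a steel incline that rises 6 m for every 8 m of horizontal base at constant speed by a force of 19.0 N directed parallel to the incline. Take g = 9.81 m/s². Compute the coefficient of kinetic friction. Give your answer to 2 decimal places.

At constant speed ΣF = 0 along the incline. The applied 19.0 N acts up the slope; the weight component mg sin 36.87° = 11.772 N and kinetic friction μN both act down the slope.
So 19.0 = 11.772 + μ × 15.696, giving μ = (19.0 − 11.772) / 15.696 = 0.4605.

0.46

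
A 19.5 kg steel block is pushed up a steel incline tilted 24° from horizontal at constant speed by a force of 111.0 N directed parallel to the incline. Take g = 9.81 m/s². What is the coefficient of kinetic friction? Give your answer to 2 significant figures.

0.19

At constant speed ΣF = 0 along the incline. The applied 111.0 N acts up the slope; the weight component mg sin 24° = 77.807 N and kinetic friction μN both act down the slope.
So 111.0 = 77.807 + μ × 174.757, giving μ = (111.0 − 77.807) / 174.757 = 0.1899.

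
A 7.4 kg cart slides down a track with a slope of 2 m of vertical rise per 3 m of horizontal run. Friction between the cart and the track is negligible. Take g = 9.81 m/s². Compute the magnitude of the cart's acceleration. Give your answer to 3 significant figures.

5.44 m/s²

Resolving the weight along the incline: the component pulling the cart down the slope is mg sin 33.69° = 7.4 × 9.81 × 0.5547 = 40.268 N, and the normal force is N = mg cos 33.69° = 7.4 × 9.81 × 0.8321 = 60.405 N.
With no friction the net force along the incline is 40.268 N, so a = g sin 33.69° = 40.268 / 7.4 = 5.4416 m/s².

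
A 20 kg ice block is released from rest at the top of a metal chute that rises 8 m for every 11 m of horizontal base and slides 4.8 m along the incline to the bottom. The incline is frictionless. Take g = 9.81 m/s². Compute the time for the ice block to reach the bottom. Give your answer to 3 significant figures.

1.29 s

The weight component along the incline is mg sin 36.03° = 115.399 N and the normal force is N = mg cos 36.03° = 158.674 N.
With no friction, a = g sin 36.03° = 5.7700 m/s².
Starting from rest, L = ½at², so t = √(2L/a) = √(2 × 4.8 / 5.7700) = 1.2899 s.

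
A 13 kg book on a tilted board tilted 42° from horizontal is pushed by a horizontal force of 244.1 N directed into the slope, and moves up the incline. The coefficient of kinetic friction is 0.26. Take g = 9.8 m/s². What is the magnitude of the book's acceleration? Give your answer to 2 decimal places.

The horizontal push has components F cos 42° = 244.1 × 0.7431 = 181.391 N up the incline and F sin 42° = 244.1 × 0.6691 = 163.327 N pressing into the surface.
The normal force is therefore N = mg cos 42° + F sin 42° = 94.671 + 163.327 = 257.998 N, and kinetic friction down the slope is μN = 0.26 × 257.998 = 67.079 N.
Along the incline: F cos 42° − mg sin 42° − μN = ma, so 181.391 − 85.243 − 67.079 = 13 a, giving a = 2.2361 m/s².

2.24 m/s²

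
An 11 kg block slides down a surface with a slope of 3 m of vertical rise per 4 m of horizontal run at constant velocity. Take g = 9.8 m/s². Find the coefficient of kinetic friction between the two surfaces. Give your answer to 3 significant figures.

0.750

At constant velocity the net force along the incline is zero: mg sin 36.87° = μ mg cos 36.87°.
So μ = tan 36.87° = 0.6000 / 0.8000 = 0.7500.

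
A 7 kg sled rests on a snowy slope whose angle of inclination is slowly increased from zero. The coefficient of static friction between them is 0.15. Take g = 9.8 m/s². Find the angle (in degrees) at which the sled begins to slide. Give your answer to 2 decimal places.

At the threshold of sliding, static friction is at its maximum μ_s N and exactly balances the weight component along the incline: mg sin θ = μ_s mg cos θ.
Hence tan θ = μ_s = 0.15, so θ = arctan(0.15) = 8.5308°.

8.53°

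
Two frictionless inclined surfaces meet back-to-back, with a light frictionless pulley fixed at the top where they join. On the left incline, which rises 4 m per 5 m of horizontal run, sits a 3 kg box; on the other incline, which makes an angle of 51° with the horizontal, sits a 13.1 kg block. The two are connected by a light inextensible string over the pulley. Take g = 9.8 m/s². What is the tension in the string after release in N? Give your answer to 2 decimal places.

Resolve each weight along its own incline: the 3 kg mass has component 3 × 9.8 × sin 38.66° = 18.366 N down its slope, and the 13.1 kg mass has 13.1 × 9.8 × sin 51° = 99.770 N down its slope.
The 13.1 kg side's 99.770 N exceeds the other side's 18.366 N, so that mass slides down and the 3 kg mass slides up. Taking that direction as positive, Newton's second law for the whole system gives 99.770 − 18.366 = (3 + 13.1) a, so a = 81.404 / 16.1 = 5.0561 m/s².
For the 3 kg mass (up-slope positive): T − 18.366 = 3 × 5.0561, so T = 33.534 N.

33.53 N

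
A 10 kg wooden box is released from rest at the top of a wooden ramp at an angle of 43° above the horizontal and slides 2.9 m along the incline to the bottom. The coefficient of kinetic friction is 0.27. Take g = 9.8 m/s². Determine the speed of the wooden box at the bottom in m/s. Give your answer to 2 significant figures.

5.2 m/s

The weight component along the incline is mg sin 43° = 66.836 N and the normal force is N = mg cos 43° = 71.673 N.
Friction up the slope is f = μN = 0.27 × 71.673 = 19.352 N, so the net downslope force is 66.836 − 19.352 = 47.484 N and a = 47.484 / 10 = 4.7484 m/s².
Starting from rest over a distance of 2.9 m, v² = 2aL = 2 × 4.7484 × 2.9 = 27.5407, so v = 5.2479 m/s.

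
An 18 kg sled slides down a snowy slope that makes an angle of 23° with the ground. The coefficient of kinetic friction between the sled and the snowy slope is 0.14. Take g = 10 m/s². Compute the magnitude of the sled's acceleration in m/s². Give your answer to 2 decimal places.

2.62 m/s²

Resolving the weight along the incline: the component pulling the sled down the slope is mg sin 23° = 18 × 10 × 0.3907 = 70.326 N, and the normal force is N = mg cos 23° = 18 × 10 × 0.9205 = 165.690 N.
Kinetic friction acts up the slope with magnitude f = μN = 0.14 × 165.690 = 23.197 N.
Net force along the incline is 70.326 − 23.197 = 47.129 N, so a = 47.129 / 18 = 2.6183 m/s².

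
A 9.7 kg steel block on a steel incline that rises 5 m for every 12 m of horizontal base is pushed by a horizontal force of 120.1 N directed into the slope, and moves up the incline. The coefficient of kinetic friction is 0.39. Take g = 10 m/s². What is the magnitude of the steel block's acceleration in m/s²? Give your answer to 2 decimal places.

2.13 m/s²

The horizontal push has components F cos 22.62° = 120.1 × 0.9231 = 110.864 N up the incline and F sin 22.62° = 120.1 × 0.3846 = 46.190 N pressing into the surface.
The normal force is therefore N = mg cos 22.62° + F sin 22.62° = 89.541 + 46.190 = 135.731 N, and kinetic friction down the slope is μN = 0.39 × 135.731 = 52.935 N.
Along the incline: F cos 22.62° − mg sin 22.62° − μN = ma, so 110.864 − 37.306 − 52.935 = 9.7 a, giving a = 2.1261 m/s².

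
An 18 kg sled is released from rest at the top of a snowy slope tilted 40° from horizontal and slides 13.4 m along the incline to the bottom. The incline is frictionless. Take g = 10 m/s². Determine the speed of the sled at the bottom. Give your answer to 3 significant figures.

The weight component along the incline is mg sin 40° = 115.702 N and the normal force is N = mg cos 40° = 137.888 N.
With no friction, a = g sin 40° = 6.4279 m/s².
Starting from rest over a distance of 13.4 m, v² = 2aL = 2 × 6.4279 × 13.4 = 172.2677, so v = 13.1251 m/s.

13.1 m/s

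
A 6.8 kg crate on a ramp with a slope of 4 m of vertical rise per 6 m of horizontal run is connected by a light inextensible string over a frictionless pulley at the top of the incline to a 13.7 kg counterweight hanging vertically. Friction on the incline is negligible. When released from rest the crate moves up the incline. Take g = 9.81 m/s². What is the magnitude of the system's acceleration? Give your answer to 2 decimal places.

4.75 m/s²

For the crate on the incline: the weight component along the slope is m₁g sin 33.69° = 6.8 × 9.81 × 0.5547 = 37.003 N and the normal force is N = m₁g cos 33.69° = 55.504 N.
Newton's second law for the crate (up-slope positive): T − 37.003 = 6.8 a. For the hanging counterweight (downward positive): 13.7 × 9.81 − T = 13.7 a.
Adding the two equations eliminates T: 97.394 = 20.5 a, so a = 4.7509 m/s².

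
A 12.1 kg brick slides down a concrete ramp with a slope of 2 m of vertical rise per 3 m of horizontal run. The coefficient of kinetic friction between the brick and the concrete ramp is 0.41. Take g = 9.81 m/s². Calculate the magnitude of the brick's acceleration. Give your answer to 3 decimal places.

2.095 m/s²

Resolving the weight along the incline: the component pulling the brick down the slope is mg sin 33.69° = 12.1 × 9.81 × 0.5547 = 65.843 N, and the normal force is N = mg cos 33.69° = 12.1 × 9.81 × 0.8321 = 98.771 N.
Kinetic friction acts up the slope with magnitude f = μN = 0.41 × 98.771 = 40.496 N.
Net force along the incline is 65.843 − 40.496 = 25.347 N, so a = 25.347 / 12.1 = 2.0948 m/s².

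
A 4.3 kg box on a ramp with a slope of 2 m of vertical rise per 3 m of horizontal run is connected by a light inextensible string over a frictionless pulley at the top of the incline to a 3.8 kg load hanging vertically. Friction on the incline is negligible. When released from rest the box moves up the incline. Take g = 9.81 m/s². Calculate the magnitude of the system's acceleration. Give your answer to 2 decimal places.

1.71 m/s²

For the box on the incline: the weight component along the slope is m₁g sin 33.69° = 4.3 × 9.81 × 0.5547 = 23.399 N and the normal force is N = m₁g cos 33.69° = 35.098 N.
Newton's second law for the box (up-slope positive): T − 23.399 = 4.3 a. For the hanging load (downward positive): 3.8 × 9.81 − T = 3.8 a.
Adding the two equations eliminates T: 13.879 = 8.1 a, so a = 1.7135 m/s².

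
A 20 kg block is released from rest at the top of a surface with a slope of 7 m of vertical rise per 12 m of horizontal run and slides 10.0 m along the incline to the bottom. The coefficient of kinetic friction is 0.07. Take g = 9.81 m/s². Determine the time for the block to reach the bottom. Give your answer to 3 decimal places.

2.144 s

The weight component along the incline is mg sin 30.26° = 98.859 N and the normal force is N = mg cos 30.26° = 169.473 N.
Friction up the slope is f = μN = 0.07 × 169.473 = 11.863 N, so the net downslope force is 98.859 − 11.863 = 86.996 N and a = 86.996 / 20 = 4.3498 m/s².
Starting from rest, L = ½at², so t = √(2L/a) = √(2 × 10.0 / 4.3498) = 2.1443 s.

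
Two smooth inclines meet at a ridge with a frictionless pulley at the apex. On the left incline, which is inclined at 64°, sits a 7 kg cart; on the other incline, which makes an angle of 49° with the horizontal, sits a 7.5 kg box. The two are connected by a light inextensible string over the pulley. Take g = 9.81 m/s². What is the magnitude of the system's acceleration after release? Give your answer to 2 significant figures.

Resolve each weight along its own incline: the 7 kg mass has component 7 × 9.81 × sin 64° = 61.720 N down its slope, and the 7.5 kg mass has 7.5 × 9.81 × sin 49° = 55.528 N down its slope.
The 7 kg side's 61.720 N exceeds the other side's 55.528 N, so that mass slides down and the 7.5 kg mass slides up. Taking that direction as positive, Newton's second law for the whole system gives 61.720 − 55.528 = (7 + 7.5) a, so a = 6.192 / 14.5 = 0.4270 m/s².

0.43 m/s²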